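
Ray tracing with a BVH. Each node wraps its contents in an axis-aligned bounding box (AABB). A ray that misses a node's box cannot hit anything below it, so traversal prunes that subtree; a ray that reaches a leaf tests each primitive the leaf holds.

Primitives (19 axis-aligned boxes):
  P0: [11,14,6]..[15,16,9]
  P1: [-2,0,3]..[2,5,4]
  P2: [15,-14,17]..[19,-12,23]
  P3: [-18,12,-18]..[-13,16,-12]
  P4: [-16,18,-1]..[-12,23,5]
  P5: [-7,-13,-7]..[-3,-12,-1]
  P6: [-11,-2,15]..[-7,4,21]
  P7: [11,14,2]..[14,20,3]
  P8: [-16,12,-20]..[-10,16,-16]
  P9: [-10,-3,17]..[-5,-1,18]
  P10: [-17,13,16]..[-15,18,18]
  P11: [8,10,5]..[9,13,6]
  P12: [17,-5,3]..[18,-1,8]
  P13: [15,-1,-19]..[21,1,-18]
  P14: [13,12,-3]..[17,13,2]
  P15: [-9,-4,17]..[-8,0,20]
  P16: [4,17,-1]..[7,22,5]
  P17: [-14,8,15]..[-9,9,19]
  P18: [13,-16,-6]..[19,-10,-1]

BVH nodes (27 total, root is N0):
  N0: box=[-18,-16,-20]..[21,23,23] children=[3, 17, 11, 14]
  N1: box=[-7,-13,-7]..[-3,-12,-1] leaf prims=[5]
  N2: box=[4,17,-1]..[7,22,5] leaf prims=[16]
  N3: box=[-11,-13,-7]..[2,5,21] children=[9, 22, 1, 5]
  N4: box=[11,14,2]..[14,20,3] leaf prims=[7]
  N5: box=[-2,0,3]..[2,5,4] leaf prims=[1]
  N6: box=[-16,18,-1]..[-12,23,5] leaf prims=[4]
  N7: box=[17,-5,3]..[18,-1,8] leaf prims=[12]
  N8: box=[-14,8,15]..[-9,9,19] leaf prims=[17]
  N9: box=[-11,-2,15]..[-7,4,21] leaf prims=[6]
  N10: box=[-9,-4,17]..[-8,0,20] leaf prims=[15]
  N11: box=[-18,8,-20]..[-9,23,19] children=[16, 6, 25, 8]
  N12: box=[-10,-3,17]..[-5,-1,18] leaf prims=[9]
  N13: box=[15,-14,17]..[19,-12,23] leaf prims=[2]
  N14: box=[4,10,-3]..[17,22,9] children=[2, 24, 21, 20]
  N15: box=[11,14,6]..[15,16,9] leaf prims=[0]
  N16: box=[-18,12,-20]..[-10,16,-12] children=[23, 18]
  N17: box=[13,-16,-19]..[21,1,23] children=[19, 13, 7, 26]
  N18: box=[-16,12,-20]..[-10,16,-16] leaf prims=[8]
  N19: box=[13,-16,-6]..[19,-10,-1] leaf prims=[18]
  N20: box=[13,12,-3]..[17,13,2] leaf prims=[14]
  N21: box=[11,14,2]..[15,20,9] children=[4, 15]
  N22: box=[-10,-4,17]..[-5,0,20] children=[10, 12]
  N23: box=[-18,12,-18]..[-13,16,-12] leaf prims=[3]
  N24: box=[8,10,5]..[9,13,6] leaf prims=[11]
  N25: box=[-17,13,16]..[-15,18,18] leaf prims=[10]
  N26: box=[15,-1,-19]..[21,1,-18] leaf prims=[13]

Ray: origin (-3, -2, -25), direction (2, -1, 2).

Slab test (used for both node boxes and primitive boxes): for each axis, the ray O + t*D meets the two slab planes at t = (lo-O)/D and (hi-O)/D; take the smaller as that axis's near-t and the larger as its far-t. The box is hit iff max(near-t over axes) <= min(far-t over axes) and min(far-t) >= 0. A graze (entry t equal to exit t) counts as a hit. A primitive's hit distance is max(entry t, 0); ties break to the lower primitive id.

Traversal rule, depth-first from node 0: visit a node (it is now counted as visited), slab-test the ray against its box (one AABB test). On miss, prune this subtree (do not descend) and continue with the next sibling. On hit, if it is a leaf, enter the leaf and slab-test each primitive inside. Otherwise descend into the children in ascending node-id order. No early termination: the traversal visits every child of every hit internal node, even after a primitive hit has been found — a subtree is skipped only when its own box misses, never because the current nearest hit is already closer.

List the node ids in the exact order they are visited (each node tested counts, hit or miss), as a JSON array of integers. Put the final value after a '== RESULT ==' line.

Walk:
N0 x:[-15/2,12] y:[-25,14] z:[5/2,24] -> hit [5/2,12], descend [3, 11, 14, 17]
  N3 x:[-4,5/2] y:[-7,11] z:[9,23] -> miss, prune
  N11 x:[-15/2,-3] y:[-25,-10] z:[5/2,22] -> miss, prune
  N14 x:[7/2,10] y:[-24,-12] z:[11,17] -> miss, prune
  N17 x:[8,12] y:[-3,14] z:[3,24] -> hit [8,12], descend [7, 13, 19, 26]
    N7 x:[10,21/2] y:[-1,3] z:[14,33/2] -> miss, prune
    N13 x:[9,11] y:[10,12] z:[21,24] -> miss, prune
    N19 x:[8,11] y:[8,14] z:[19/2,12] -> hit [19/2,11] leaf, test {P18@t=19/2}
    N26 x:[9,12] y:[-3,-1] z:[3,7/2] -> miss, prune

order=[0, 3, 11, 14, 17, 7, 13, 19, 26]  |boxes|=9  |leaves|=1  hit=P18

== RESULT ==
[0, 3, 11, 14, 17, 7, 13, 19, 26]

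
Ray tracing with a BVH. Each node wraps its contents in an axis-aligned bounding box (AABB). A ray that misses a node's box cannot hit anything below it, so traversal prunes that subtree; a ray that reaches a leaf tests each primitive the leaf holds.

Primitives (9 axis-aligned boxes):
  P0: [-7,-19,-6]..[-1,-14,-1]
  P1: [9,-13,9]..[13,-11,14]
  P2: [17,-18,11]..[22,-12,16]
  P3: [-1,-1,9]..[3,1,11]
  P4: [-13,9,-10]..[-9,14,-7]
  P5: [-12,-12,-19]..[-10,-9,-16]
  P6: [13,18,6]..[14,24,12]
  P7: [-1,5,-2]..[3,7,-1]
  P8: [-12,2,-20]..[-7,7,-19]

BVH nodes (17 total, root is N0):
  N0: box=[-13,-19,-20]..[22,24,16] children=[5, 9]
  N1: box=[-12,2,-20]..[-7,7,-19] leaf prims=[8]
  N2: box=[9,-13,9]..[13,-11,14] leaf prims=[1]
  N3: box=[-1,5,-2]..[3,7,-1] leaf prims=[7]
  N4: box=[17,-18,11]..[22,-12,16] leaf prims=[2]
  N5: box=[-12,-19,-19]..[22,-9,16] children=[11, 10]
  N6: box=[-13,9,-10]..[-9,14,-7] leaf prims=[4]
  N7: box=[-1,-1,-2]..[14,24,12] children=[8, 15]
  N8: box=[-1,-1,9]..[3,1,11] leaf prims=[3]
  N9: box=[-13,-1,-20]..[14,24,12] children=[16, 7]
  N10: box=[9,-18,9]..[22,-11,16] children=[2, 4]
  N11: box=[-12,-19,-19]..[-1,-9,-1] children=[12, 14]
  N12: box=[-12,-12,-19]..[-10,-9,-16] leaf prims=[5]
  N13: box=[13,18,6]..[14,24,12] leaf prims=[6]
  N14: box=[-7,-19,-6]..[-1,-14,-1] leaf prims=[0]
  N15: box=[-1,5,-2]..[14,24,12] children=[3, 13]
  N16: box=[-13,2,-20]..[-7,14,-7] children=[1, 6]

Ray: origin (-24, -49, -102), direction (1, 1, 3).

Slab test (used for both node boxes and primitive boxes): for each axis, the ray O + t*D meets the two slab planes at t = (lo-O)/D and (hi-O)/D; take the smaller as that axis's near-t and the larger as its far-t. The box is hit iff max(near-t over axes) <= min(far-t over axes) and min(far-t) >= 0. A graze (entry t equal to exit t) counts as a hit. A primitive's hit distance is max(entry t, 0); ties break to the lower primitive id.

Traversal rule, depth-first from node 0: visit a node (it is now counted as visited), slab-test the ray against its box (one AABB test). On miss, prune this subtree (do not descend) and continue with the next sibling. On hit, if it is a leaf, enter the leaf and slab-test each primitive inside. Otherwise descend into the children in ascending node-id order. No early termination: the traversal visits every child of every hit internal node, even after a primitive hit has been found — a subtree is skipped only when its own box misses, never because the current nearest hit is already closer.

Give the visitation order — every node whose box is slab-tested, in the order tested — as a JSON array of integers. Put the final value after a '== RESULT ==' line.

Traverse from the root:
N0 x:[11,46] y:[30,73] z:[82/3,118/3] -> hit [30,118/3], descend [5, 9]
  N5 x:[12,46] y:[30,40] z:[83/3,118/3] -> hit [30,118/3], descend [10, 11]
    N10 x:[33,46] y:[31,38] z:[37,118/3] -> hit [37,38], descend [2, 4]
      N2 x:[33,37] y:[36,38] z:[37,116/3] -> hit [37,37] leaf, test {P1@t=37}
      N4 x:[41,46] y:[31,37] z:[113/3,118/3] -> miss, prune
    N11 x:[12,23] y:[30,40] z:[83/3,101/3] -> miss, prune
  N9 x:[11,38] y:[48,73] z:[82/3,38] -> miss, prune

Visited [0, 5, 10, 2, 4, 11, 9]. Tests: 7 box, 1 leaf. Nearest: P1.

== RESULT ==
[0, 5, 10, 2, 4, 11, 9]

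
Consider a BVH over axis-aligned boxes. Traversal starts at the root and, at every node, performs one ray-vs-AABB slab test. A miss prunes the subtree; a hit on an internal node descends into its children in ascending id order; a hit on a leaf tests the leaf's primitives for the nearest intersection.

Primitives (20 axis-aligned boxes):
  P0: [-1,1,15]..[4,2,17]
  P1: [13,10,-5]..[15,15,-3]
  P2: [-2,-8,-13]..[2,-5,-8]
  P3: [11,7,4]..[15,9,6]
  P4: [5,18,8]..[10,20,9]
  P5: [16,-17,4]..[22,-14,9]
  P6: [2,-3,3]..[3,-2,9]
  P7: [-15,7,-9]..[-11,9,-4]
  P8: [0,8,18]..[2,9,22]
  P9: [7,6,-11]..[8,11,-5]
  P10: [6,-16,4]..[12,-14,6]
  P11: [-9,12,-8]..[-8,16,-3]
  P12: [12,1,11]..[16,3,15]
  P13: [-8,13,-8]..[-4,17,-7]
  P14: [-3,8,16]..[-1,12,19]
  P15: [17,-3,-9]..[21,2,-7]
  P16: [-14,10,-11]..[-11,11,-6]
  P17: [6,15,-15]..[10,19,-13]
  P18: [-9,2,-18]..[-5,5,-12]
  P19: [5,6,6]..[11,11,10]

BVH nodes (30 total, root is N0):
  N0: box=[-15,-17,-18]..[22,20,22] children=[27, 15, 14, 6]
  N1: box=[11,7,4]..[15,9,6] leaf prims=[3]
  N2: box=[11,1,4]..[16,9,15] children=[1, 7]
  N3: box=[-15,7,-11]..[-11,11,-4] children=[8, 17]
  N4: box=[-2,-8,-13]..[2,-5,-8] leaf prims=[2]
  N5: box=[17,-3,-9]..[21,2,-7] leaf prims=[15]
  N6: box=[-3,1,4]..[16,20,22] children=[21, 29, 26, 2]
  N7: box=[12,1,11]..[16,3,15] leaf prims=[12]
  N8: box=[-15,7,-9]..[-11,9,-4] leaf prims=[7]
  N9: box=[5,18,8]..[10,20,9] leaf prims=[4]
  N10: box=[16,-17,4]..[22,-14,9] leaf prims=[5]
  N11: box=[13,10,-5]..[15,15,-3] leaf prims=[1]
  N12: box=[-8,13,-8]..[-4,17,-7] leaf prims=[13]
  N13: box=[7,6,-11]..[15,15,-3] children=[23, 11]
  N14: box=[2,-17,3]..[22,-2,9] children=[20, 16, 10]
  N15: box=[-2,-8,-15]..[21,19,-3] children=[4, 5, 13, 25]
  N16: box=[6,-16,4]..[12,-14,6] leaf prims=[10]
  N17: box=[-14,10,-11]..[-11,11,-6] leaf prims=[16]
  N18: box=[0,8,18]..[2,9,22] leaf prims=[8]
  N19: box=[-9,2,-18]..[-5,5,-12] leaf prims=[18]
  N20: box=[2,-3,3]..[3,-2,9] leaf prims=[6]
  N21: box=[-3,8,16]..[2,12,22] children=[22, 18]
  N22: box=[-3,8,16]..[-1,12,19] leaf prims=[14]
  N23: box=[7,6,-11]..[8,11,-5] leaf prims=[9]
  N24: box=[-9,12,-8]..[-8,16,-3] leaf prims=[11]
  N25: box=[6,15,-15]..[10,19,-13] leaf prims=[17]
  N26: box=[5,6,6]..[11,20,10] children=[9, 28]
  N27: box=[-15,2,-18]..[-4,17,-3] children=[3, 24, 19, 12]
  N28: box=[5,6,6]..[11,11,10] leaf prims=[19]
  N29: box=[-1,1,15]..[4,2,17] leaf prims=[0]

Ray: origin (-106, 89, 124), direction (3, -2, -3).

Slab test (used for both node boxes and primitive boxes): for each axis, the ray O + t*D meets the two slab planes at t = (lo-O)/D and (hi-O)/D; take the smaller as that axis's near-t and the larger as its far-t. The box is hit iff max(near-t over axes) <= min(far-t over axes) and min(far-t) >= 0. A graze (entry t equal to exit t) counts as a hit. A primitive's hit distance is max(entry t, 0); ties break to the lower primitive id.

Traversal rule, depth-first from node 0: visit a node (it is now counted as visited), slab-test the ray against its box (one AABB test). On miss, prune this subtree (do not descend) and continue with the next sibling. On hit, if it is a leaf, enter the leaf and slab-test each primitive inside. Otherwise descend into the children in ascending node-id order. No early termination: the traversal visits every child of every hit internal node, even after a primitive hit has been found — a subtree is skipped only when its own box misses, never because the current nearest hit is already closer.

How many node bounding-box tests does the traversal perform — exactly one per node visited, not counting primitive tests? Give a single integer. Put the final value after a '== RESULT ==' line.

Traverse from the root:
N0 x:[91/3,128/3] y:[69/2,53] z:[34,142/3] -> hit [69/2,128/3], descend [6, 14, 15, 27]
  N6 x:[103/3,122/3] y:[69/2,44] z:[34,40] -> hit [69/2,40], descend [2, 21, 26, 29]
    N2 x:[39,122/3] y:[40,44] z:[109/3,40] -> hit [40,40], descend [1, 7]
      N1 x:[39,121/3] y:[40,41] z:[118/3,40] -> hit [40,40] leaf, test {P3@t=40}
      N7 x:[118/3,122/3] y:[43,44] z:[109/3,113/3] -> miss, prune
    N21 x:[103/3,36] y:[77/2,81/2] z:[34,36] -> miss, prune
    N26 x:[37,39] y:[69/2,83/2] z:[38,118/3] -> hit [38,39], descend [9, 28]
      N9 x:[37,116/3] y:[69/2,71/2] z:[115/3,116/3] -> miss, prune
      N28 x:[37,39] y:[39,83/2] z:[38,118/3] -> hit [39,39] leaf, test {P19@t=39}
    N29 x:[35,110/3] y:[87/2,44] z:[107/3,109/3] -> miss, prune
  N14 x:[36,128/3] y:[91/2,53] z:[115/3,121/3] -> miss, prune
  N15 x:[104/3,127/3] y:[35,97/2] z:[127/3,139/3] -> hit [127/3,127/3], descend [4, 5, 13, 25]
    N4 x:[104/3,36] y:[47,97/2] z:[44,137/3] -> miss, prune
    N5 x:[41,127/3] y:[87/2,46] z:[131/3,133/3] -> miss, prune
    N13 x:[113/3,121/3] y:[37,83/2] z:[127/3,45] -> miss, prune
    N25 x:[112/3,116/3] y:[35,37] z:[137/3,139/3] -> miss, prune
  N27 x:[91/3,34] y:[36,87/2] z:[127/3,142/3] -> miss, prune

order=[0, 6, 2, 1, 7, 21, 26, 9, 28, 29, 14, 15, 4, 5, 13, 25, 27]  |boxes|=17  |leaves|=2  hit=P19

== RESULT ==
17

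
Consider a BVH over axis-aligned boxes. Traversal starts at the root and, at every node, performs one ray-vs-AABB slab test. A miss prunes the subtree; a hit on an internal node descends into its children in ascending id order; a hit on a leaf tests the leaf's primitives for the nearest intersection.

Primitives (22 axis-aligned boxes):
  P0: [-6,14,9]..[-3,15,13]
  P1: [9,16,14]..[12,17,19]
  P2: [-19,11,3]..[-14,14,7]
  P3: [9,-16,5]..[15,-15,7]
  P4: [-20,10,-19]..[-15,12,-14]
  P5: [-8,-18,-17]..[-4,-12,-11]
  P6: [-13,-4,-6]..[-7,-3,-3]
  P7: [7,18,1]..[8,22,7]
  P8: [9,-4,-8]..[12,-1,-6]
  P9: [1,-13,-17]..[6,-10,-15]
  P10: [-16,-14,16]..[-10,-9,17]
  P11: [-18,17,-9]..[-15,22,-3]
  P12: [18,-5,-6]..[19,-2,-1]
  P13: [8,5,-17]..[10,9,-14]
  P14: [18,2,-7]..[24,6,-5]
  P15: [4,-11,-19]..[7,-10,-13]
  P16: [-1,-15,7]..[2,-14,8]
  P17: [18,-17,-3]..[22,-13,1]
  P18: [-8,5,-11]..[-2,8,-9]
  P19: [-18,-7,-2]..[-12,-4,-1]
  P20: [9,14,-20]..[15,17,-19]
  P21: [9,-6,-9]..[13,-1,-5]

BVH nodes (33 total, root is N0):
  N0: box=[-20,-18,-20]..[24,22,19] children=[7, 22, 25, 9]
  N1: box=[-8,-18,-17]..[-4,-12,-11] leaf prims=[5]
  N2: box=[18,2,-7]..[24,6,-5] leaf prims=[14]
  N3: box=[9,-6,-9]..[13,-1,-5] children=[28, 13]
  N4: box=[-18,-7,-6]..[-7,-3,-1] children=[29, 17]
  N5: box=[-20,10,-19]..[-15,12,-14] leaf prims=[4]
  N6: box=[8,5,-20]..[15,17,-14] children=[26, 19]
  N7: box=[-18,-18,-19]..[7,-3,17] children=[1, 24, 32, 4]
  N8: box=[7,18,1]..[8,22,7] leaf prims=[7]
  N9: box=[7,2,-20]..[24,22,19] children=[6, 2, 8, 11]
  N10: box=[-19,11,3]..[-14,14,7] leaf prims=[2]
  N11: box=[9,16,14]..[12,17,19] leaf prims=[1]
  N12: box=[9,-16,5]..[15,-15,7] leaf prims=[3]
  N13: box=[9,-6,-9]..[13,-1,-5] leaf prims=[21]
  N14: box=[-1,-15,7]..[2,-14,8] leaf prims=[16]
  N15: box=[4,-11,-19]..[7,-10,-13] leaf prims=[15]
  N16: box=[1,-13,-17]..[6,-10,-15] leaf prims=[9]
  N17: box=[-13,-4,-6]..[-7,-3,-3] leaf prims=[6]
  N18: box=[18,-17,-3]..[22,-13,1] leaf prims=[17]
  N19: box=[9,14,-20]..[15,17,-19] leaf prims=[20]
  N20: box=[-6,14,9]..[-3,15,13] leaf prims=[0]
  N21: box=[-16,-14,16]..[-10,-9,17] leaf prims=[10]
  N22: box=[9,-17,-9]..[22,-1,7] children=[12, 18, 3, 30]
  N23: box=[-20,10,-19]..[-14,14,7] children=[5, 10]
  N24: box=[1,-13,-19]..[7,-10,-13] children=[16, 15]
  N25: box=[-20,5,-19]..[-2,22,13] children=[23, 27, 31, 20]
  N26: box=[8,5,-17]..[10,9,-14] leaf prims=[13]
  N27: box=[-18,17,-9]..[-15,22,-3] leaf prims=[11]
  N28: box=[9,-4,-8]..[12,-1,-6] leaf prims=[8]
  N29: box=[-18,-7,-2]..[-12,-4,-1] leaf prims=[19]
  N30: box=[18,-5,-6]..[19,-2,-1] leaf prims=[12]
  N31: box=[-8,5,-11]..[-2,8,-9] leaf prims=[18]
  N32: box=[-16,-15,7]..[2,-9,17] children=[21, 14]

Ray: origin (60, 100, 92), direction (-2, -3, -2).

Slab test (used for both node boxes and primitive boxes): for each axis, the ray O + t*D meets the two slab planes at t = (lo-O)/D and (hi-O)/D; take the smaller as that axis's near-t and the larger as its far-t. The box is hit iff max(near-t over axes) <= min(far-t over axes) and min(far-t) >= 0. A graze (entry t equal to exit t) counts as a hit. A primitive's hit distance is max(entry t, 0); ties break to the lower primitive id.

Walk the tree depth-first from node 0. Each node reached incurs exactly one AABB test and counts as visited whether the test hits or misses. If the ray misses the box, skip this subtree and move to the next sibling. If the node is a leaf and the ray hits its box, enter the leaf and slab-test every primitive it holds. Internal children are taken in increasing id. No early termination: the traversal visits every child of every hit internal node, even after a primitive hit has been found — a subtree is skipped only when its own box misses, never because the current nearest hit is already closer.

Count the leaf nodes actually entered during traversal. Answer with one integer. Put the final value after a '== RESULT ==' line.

Trace the traversal:
N0 x:[18,40] y:[26,118/3] z:[73/2,56] -> hit [73/2,118/3], descend [7, 9, 22, 25]
  N7 x:[53/2,39] y:[103/3,118/3] z:[75/2,111/2] -> hit [75/2,39], descend [1, 4, 24, 32]
    N1 x:[32,34] y:[112/3,118/3] z:[103/2,109/2] -> miss, prune
    N4 x:[67/2,39] y:[103/3,107/3] z:[93/2,49] -> miss, prune
    N24 x:[53/2,59/2] y:[110/3,113/3] z:[105/2,111/2] -> miss, prune
    N32 x:[29,38] y:[109/3,115/3] z:[75/2,85/2] -> hit [75/2,38], descend [14, 21]
      N14 x:[29,61/2] y:[38,115/3] z:[42,85/2] -> miss, prune
      N21 x:[35,38] y:[109/3,38] z:[75/2,38] -> hit [75/2,38] leaf, test {P10@t=75/2}
  N9 x:[18,53/2] y:[26,98/3] z:[73/2,56] -> miss, prune
  N22 x:[19,51/2] y:[101/3,39] z:[85/2,101/2] -> miss, prune
  N25 x:[31,40] y:[26,95/3] z:[79/2,111/2] -> miss, prune

11 AABB tests over nodes [0, 7, 1, 4, 24, 32, 14, 21, 9, 22, 25]; 1 leaf entered; closest P10.

== RESULT ==
1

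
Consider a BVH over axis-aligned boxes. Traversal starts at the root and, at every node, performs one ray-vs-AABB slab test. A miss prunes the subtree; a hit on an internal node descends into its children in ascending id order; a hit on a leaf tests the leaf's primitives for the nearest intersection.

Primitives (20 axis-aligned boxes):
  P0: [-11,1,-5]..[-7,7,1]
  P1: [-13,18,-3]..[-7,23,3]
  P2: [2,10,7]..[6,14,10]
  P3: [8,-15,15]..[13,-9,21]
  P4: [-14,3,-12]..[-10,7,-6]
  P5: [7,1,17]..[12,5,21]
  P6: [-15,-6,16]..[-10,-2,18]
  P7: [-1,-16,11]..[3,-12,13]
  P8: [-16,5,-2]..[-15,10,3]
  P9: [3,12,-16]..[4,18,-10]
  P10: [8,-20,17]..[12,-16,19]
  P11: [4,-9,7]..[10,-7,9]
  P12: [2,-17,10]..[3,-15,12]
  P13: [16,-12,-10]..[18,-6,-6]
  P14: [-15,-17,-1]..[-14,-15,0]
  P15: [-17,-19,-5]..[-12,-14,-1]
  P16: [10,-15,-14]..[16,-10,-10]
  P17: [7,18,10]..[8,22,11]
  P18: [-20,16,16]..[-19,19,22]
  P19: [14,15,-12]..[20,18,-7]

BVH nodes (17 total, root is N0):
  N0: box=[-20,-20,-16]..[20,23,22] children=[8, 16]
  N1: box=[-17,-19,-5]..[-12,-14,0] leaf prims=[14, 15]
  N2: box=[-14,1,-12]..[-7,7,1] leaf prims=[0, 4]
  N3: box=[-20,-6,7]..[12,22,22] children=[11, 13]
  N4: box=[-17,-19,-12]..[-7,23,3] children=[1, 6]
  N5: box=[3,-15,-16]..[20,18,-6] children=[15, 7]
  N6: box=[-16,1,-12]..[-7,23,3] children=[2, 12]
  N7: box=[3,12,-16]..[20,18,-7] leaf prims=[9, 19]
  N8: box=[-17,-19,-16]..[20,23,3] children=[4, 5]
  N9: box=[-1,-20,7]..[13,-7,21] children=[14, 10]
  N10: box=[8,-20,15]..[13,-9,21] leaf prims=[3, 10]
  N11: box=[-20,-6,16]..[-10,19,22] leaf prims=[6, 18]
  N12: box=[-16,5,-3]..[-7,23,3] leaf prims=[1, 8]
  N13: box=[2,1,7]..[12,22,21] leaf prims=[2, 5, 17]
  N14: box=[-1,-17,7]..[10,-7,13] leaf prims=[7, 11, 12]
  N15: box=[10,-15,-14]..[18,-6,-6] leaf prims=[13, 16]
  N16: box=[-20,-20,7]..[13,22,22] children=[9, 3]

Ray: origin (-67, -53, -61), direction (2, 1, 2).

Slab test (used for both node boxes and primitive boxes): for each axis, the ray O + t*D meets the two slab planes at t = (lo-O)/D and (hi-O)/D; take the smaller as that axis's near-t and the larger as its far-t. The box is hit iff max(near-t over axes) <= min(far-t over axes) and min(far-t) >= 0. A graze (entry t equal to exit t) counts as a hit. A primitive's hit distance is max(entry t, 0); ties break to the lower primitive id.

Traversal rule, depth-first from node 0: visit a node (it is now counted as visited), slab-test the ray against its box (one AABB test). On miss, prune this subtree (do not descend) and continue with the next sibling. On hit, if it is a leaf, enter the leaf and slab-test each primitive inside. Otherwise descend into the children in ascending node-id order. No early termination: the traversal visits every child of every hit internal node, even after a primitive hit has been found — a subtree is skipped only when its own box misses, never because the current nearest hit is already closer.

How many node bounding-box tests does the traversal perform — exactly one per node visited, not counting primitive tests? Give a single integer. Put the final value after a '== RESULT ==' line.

Trace the traversal:
N0 x:[47/2,87/2] y:[33,76] z:[45/2,83/2] -> hit [33,83/2], descend [8, 16]
  N8 x:[25,87/2] y:[34,76] z:[45/2,32] -> miss, prune
  N16 x:[47/2,40] y:[33,75] z:[34,83/2] -> hit [34,40], descend [3, 9]
    N3 x:[47/2,79/2] y:[47,75] z:[34,83/2] -> miss, prune
    N9 x:[33,40] y:[33,46] z:[34,41] -> hit [34,40], descend [10, 14]
      N10 x:[75/2,40] y:[33,44] z:[38,41] -> hit [38,40] leaf, test {P3@t=38, P10(miss)}
      N14 x:[33,77/2] y:[36,46] z:[34,37] -> hit [36,37] leaf, test {P7(miss), P11(miss), P12(miss)}

Visited [0, 8, 16, 3, 9, 10, 14]. Tests: 7 box, 2 leaf. Nearest: P3.

== RESULT ==
7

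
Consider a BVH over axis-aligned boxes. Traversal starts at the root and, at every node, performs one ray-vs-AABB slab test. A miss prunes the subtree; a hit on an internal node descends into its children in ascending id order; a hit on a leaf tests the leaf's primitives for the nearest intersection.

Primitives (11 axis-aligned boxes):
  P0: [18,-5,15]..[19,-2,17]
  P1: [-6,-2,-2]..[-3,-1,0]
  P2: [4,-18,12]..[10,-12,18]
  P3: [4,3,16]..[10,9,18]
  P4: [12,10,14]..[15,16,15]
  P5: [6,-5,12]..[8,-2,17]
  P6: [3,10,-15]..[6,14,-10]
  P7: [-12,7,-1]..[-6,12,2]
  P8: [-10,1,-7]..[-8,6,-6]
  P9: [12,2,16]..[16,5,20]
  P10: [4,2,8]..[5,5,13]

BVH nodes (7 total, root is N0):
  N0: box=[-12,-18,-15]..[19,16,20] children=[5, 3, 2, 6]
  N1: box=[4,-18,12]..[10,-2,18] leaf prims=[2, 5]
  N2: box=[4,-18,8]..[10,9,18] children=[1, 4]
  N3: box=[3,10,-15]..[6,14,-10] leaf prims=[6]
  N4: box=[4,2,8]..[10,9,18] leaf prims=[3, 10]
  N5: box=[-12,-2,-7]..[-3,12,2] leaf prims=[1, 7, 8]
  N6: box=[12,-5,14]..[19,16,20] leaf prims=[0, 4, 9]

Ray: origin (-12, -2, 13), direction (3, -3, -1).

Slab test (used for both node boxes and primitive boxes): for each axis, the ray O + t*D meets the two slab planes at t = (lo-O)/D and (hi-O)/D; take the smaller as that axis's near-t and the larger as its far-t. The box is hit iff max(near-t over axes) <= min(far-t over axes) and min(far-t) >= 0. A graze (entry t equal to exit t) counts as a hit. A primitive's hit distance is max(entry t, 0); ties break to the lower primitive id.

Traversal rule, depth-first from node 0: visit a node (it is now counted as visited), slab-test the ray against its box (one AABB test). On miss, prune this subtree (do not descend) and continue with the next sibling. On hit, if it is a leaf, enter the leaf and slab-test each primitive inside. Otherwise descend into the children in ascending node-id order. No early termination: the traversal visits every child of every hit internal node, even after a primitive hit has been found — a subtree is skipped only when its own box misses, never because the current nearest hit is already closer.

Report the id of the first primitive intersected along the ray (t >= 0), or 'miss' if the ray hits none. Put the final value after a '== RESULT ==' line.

Traverse from the root:
N0 x:[0,31/3] y:[-6,16/3] z:[-7,28] -> hit [0,16/3], descend [2, 3, 5, 6]
  N2 x:[16/3,22/3] y:[-11/3,16/3] z:[-5,5] -> miss, prune
  N3 x:[5,6] y:[-16/3,-4] z:[23,28] -> miss, prune
  N5 x:[0,3] y:[-14/3,0] z:[11,20] -> miss, prune
  N6 x:[8,31/3] y:[-6,1] z:[-7,-1] -> miss, prune

order=[0, 2, 3, 5, 6]  |boxes|=5  |leaves|=0  hit=miss

== RESULT ==
miss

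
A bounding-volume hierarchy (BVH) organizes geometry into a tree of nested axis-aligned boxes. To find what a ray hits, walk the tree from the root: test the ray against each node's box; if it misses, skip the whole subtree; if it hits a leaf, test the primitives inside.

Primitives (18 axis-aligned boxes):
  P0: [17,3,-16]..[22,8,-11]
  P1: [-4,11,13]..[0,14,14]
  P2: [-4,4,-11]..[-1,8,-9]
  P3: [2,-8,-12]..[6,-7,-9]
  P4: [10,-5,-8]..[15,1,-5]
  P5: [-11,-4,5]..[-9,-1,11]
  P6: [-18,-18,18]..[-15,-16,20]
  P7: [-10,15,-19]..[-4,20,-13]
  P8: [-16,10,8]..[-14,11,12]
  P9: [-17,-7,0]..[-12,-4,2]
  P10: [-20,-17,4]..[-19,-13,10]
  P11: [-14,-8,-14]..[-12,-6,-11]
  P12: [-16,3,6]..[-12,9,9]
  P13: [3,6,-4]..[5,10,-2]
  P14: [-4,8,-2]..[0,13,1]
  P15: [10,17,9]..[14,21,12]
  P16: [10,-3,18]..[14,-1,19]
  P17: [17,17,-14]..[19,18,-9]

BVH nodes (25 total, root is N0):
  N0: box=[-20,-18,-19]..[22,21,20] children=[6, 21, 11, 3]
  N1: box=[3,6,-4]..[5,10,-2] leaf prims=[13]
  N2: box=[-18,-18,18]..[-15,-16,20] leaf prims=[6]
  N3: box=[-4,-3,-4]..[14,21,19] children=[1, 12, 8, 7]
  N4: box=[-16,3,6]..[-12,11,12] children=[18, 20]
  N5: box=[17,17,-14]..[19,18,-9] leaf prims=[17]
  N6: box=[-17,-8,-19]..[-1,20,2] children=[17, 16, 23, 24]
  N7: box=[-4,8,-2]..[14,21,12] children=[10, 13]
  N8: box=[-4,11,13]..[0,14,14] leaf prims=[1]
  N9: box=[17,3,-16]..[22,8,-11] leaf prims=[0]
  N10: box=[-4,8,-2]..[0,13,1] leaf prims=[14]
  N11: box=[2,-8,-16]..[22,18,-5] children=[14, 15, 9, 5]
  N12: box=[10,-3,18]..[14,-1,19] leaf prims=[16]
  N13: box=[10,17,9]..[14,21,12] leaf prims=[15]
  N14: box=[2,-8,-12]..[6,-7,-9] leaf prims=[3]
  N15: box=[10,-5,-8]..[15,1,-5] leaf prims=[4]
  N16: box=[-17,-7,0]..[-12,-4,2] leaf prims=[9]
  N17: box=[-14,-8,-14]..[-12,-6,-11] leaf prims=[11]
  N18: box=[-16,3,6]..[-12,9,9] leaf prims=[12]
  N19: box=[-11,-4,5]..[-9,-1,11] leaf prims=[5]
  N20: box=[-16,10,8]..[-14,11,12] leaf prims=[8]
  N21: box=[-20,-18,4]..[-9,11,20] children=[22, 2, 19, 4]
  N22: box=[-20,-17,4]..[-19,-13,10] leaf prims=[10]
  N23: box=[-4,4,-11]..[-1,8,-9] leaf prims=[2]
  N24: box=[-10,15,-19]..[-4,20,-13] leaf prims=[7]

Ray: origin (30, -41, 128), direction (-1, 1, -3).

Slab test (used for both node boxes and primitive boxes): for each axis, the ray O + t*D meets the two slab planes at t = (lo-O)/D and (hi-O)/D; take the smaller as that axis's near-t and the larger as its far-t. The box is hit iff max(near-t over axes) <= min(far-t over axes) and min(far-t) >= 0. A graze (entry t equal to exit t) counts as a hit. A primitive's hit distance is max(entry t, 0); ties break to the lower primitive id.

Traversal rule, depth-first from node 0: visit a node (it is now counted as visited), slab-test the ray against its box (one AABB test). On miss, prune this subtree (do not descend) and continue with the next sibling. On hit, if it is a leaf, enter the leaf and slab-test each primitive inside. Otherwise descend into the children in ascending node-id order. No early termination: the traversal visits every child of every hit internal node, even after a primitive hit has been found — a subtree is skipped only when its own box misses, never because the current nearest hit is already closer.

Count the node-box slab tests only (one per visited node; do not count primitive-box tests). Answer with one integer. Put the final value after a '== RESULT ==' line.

Traverse from the root:
N0 x:[8,50] y:[23,62] z:[36,49] -> hit [36,49], descend [3, 6, 11, 21]
  N3 x:[16,34] y:[38,62] z:[109/3,44] -> miss, prune
  N6 x:[31,47] y:[33,61] z:[42,49] -> hit [42,47], descend [16, 17, 23, 24]
    N16 x:[42,47] y:[34,37] z:[42,128/3] -> miss, prune
    N17 x:[42,44] y:[33,35] z:[139/3,142/3] -> miss, prune
    N23 x:[31,34] y:[45,49] z:[137/3,139/3] -> miss, prune
    N24 x:[34,40] y:[56,61] z:[47,49] -> miss, prune
  N11 x:[8,28] y:[33,59] z:[133/3,48] -> miss, prune
  N21 x:[39,50] y:[23,52] z:[36,124/3] -> hit [39,124/3], descend [2, 4, 19, 22]
    N2 x:[45,48] y:[23,25] z:[36,110/3] -> miss, prune
    N4 x:[42,46] y:[44,52] z:[116/3,122/3] -> miss, prune
    N19 x:[39,41] y:[37,40] z:[39,41] -> hit [39,40] leaf, test {P5@t=39}
    N22 x:[49,50] y:[24,28] z:[118/3,124/3] -> miss, prune

Summary -> nodes [0, 3, 6, 16, 17, 23, 24, 11, 21, 2, 4, 19, 22]; box-tests=13; leaf-entries=1; first=P5

== RESULT ==
13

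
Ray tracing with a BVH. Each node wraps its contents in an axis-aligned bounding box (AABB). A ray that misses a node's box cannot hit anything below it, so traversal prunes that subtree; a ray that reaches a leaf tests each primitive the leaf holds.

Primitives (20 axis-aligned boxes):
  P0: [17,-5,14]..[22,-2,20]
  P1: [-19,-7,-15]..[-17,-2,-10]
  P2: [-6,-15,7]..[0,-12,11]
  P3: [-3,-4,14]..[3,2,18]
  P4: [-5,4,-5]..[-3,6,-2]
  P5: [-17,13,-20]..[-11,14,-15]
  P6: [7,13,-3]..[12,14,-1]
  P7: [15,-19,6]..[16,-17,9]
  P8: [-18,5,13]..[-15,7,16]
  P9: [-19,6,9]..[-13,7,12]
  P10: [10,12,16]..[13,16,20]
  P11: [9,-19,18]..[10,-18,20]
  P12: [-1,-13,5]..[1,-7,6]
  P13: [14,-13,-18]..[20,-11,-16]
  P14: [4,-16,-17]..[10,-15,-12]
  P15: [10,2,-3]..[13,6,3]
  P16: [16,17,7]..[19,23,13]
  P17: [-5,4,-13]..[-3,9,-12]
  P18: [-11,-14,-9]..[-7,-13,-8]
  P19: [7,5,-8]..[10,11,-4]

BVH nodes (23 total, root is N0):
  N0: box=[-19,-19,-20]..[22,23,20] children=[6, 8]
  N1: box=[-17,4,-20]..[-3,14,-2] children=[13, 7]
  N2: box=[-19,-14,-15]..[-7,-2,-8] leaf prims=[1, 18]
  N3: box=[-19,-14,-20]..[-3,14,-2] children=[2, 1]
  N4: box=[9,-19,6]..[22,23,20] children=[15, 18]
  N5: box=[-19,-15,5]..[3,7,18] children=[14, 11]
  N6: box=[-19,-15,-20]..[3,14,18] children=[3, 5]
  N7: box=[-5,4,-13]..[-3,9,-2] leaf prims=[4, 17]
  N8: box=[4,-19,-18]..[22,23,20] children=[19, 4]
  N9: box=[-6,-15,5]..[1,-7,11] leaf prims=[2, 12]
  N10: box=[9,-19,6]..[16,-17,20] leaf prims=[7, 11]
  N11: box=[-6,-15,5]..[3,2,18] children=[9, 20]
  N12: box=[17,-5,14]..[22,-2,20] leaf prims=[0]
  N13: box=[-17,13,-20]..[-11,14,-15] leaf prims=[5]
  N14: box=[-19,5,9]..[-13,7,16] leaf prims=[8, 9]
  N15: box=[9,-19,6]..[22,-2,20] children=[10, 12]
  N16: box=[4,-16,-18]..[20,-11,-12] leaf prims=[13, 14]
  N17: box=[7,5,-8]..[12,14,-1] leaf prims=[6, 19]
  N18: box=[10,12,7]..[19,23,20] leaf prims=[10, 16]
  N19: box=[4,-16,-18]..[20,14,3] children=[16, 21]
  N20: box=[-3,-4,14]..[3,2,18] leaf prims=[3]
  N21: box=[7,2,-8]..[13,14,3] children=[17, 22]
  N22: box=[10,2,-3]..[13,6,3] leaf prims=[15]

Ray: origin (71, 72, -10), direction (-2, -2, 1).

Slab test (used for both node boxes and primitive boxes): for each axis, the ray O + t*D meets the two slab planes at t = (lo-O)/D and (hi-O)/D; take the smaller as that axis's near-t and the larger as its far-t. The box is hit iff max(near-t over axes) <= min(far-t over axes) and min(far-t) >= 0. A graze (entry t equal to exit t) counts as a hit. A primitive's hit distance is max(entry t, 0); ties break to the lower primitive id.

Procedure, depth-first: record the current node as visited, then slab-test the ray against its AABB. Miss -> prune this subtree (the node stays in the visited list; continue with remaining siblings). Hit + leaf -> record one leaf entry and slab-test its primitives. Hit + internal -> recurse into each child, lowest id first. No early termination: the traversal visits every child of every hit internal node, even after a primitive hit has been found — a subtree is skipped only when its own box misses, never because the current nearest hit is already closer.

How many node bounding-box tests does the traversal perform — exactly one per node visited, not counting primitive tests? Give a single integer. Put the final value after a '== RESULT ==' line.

Traverse from the root:
N0 x:[49/2,45] y:[49/2,91/2] z:[-10,30] -> hit [49/2,30], descend [6, 8]
  N6 x:[34,45] y:[29,87/2] z:[-10,28] -> miss, prune
  N8 x:[49/2,67/2] y:[49/2,91/2] z:[-8,30] -> hit [49/2,30], descend [4, 19]
    N4 x:[49/2,31] y:[49/2,91/2] z:[16,30] -> hit [49/2,30], descend [15, 18]
      N15 x:[49/2,31] y:[37,91/2] z:[16,30] -> miss, prune
      N18 x:[26,61/2] y:[49/2,30] z:[17,30] -> hit [26,30] leaf, test {P10@t=29, P16(miss)}
    N19 x:[51/2,67/2] y:[29,44] z:[-8,13] -> miss, prune

7 AABB tests over nodes [0, 6, 8, 4, 15, 18, 19]; 1 leaf entered; closest P10.

== RESULT ==
7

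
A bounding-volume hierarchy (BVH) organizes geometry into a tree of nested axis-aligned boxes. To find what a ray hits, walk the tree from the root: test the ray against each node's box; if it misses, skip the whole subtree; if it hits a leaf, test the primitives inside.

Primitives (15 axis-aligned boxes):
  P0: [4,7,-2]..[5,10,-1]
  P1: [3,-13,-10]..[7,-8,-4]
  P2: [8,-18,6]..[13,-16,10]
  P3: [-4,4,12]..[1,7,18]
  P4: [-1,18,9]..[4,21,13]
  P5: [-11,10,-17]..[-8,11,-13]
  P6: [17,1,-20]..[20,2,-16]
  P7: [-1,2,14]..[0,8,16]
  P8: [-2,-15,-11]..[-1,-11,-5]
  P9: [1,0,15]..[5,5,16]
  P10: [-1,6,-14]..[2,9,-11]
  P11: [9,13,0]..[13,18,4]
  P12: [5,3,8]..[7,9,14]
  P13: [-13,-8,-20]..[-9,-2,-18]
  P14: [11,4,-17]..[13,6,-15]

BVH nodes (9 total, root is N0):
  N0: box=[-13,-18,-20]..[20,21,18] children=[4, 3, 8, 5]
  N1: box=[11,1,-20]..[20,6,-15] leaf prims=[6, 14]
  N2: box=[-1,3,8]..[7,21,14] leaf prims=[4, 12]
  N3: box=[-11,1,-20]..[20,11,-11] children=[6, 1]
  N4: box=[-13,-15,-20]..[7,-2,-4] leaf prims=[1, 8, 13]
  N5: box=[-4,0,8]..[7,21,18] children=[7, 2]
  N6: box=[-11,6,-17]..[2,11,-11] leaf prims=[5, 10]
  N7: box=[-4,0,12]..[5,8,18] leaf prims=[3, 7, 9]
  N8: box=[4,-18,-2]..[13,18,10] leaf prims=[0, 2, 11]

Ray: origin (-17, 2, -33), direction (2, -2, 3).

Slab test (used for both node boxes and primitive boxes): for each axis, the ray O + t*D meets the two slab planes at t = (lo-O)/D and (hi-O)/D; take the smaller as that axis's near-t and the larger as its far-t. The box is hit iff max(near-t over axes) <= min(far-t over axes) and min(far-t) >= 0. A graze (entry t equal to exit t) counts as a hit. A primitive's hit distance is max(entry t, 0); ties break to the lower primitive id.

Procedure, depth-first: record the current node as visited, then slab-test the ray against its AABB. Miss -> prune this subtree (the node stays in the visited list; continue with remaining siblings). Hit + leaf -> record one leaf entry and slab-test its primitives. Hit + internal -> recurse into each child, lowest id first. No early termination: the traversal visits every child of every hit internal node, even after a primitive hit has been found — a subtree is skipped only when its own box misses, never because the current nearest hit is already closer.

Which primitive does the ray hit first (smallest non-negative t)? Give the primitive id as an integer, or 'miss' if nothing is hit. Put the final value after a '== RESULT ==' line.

Traverse from the root:
N0 x:[2,37/2] y:[-19/2,10] z:[13/3,17] -> hit [13/3,10], descend [3, 4, 5, 8]
  N3 x:[3,37/2] y:[-9/2,1/2] z:[13/3,22/3] -> miss, prune
  N4 x:[2,12] y:[2,17/2] z:[13/3,29/3] -> hit [13/3,17/2] leaf, test {P1(miss), P8@t=15/2, P13(miss)}
  N5 x:[13/2,12] y:[-19/2,1] z:[41/3,17] -> miss, prune
  N8 x:[21/2,15] y:[-8,10] z:[31/3,43/3] -> miss, prune

Visited [0, 3, 4, 5, 8]. Tests: 5 box, 1 leaf. Nearest: P8.

== RESULT ==
8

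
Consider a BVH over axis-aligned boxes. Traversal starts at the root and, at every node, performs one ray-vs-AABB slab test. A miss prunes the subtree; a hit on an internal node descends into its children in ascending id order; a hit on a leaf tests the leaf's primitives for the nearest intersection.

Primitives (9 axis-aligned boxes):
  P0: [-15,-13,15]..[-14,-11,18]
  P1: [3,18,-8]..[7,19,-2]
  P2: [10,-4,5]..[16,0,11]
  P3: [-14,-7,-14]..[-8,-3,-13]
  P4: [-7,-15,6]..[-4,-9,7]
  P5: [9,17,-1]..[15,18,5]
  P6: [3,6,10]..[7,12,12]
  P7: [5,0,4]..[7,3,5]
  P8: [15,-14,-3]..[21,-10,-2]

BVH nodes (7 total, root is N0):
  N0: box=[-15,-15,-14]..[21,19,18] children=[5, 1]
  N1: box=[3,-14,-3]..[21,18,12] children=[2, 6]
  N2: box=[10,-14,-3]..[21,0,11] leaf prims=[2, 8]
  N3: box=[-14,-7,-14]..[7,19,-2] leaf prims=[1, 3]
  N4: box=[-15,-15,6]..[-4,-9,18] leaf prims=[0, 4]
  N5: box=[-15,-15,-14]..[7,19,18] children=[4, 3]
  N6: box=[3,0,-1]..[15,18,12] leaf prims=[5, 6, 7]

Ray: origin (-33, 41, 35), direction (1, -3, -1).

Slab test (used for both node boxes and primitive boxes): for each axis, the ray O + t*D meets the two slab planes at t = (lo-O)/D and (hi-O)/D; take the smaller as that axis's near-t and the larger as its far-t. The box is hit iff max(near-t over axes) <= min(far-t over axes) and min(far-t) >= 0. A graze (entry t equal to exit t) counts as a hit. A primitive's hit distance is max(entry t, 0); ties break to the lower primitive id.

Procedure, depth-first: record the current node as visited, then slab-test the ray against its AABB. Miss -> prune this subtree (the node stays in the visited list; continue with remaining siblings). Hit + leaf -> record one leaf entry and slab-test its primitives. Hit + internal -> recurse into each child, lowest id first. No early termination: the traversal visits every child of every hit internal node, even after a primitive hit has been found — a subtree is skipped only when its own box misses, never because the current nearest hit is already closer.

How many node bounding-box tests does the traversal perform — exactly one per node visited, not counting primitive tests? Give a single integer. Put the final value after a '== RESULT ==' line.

Traverse from the root:
N0 x:[18,54] y:[22/3,56/3] z:[17,49] -> hit [18,56/3], descend [1, 5]
  N1 x:[36,54] y:[23/3,55/3] z:[23,38] -> miss, prune
  N5 x:[18,40] y:[22/3,56/3] z:[17,49] -> hit [18,56/3], descend [3, 4]
    N3 x:[19,40] y:[22/3,16] z:[37,49] -> miss, prune
    N4 x:[18,29] y:[50/3,56/3] z:[17,29] -> hit [18,56/3] leaf, test {P0@t=18, P4(miss)}

Summary -> nodes [0, 1, 5, 3, 4]; box-tests=5; leaf-entries=1; first=P0

== RESULT ==
5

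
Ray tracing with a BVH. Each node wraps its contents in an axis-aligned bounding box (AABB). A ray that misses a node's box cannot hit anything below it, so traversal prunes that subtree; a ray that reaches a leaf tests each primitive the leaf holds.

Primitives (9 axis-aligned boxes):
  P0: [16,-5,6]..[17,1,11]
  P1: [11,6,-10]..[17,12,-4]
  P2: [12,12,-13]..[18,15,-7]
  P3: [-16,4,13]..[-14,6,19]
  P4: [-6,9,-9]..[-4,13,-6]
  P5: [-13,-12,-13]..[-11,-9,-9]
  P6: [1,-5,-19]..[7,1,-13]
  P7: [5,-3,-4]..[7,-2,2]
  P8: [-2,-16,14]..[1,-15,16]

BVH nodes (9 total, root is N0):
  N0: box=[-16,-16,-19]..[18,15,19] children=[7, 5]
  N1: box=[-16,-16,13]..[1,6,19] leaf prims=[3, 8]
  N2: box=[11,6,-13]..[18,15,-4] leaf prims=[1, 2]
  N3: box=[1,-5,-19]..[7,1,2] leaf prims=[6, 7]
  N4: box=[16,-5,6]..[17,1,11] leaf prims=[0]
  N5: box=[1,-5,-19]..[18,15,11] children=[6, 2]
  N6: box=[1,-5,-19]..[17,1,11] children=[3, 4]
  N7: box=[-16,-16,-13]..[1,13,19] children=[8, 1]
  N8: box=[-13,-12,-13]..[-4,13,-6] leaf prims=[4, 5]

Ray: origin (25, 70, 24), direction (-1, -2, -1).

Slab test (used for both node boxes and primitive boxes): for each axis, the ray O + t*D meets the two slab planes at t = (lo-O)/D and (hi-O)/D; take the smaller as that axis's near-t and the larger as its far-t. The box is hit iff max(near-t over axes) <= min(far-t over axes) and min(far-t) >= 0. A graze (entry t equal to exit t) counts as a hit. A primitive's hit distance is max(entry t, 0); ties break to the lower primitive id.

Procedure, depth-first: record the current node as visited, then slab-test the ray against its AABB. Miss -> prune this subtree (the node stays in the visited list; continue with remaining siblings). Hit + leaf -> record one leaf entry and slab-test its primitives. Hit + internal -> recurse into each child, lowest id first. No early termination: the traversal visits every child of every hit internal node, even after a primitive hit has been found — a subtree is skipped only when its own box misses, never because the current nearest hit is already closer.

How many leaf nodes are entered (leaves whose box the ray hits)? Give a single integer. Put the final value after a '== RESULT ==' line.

Walk:
N0 x:[7,41] y:[55/2,43] z:[5,43] -> hit [55/2,41], descend [5, 7]
  N5 x:[7,24] y:[55/2,75/2] z:[13,43] -> miss, prune
  N7 x:[24,41] y:[57/2,43] z:[5,37] -> hit [57/2,37], descend [1, 8]
    N1 x:[24,41] y:[32,43] z:[5,11] -> miss, prune
    N8 x:[29,38] y:[57/2,41] z:[30,37] -> hit [30,37] leaf, test {P4@t=30, P5(miss)}

Visited [0, 5, 7, 1, 8]. Tests: 5 box, 1 leaf. Nearest: P4.

== RESULT ==
1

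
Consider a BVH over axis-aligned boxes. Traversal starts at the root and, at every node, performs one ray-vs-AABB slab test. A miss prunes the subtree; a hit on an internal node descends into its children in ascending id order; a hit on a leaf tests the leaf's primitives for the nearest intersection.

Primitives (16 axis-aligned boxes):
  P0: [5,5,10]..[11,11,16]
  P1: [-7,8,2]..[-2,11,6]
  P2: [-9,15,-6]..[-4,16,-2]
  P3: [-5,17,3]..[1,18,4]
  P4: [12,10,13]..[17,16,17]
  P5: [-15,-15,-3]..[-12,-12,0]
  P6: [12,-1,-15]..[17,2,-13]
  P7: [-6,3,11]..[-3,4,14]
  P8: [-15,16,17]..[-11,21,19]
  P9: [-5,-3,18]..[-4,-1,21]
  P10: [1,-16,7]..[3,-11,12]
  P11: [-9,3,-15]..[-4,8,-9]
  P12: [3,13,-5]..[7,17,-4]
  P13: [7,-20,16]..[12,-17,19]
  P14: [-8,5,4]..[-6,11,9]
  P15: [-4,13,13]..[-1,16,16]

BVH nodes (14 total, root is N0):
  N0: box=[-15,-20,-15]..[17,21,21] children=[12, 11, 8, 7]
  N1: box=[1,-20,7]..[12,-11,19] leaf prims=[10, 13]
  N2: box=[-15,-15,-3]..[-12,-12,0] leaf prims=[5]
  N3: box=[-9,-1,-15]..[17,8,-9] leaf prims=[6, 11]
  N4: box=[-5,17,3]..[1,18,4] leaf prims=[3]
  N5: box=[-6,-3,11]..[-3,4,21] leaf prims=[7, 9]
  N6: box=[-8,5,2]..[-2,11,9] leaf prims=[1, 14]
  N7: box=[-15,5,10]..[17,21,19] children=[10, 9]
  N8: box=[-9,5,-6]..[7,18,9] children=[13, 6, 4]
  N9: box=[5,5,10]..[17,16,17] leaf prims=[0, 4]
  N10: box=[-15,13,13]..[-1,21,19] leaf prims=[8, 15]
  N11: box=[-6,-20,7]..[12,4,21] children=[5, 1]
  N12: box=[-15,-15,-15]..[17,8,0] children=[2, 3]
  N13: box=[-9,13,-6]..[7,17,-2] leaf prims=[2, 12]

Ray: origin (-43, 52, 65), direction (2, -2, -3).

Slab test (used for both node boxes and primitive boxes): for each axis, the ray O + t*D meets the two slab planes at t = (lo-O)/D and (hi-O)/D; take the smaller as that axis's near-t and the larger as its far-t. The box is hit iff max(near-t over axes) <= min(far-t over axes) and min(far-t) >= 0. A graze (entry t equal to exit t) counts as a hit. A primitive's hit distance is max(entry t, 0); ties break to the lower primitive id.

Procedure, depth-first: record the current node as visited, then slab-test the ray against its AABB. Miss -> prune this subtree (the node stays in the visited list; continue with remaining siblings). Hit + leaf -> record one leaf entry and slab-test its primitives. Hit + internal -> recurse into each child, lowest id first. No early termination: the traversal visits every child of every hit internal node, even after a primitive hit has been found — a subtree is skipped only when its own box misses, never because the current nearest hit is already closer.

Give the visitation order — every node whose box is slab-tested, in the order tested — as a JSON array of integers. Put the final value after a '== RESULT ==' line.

Walk:
N0 x:[14,30] y:[31/2,36] z:[44/3,80/3] -> hit [31/2,80/3], descend [7, 8, 11, 12]
  N7 x:[14,30] y:[31/2,47/2] z:[46/3,55/3] -> hit [31/2,55/3], descend [9, 10]
    N9 x:[24,30] y:[18,47/2] z:[16,55/3] -> miss, prune
    N10 x:[14,21] y:[31/2,39/2] z:[46/3,52/3] -> hit [31/2,52/3] leaf, test {P8@t=31/2, P15(miss)}
  N8 x:[17,25] y:[17,47/2] z:[56/3,71/3] -> hit [56/3,47/2], descend [4, 6, 13]
    N4 x:[19,22] y:[17,35/2] z:[61/3,62/3] -> miss, prune
    N6 x:[35/2,41/2] y:[41/2,47/2] z:[56/3,21] -> hit [41/2,41/2] leaf, test {P1@t=41/2, P14(miss)}
    N13 x:[17,25] y:[35/2,39/2] z:[67/3,71/3] -> miss, prune
  N11 x:[37/2,55/2] y:[24,36] z:[44/3,58/3] -> miss, prune
  N12 x:[14,30] y:[22,67/2] z:[65/3,80/3] -> hit [22,80/3], descend [2, 3]
    N2 x:[14,31/2] y:[32,67/2] z:[65/3,68/3] -> miss, prune
    N3 x:[17,30] y:[22,53/2] z:[74/3,80/3] -> hit [74/3,53/2] leaf, test {P6(miss), P11(miss)}

Visited [0, 7, 9, 10, 8, 4, 6, 13, 11, 12, 2, 3]. Tests: 12 box, 3 leaf. Nearest: P8.

== RESULT ==
[0, 7, 9, 10, 8, 4, 6, 13, 11, 12, 2, 3]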